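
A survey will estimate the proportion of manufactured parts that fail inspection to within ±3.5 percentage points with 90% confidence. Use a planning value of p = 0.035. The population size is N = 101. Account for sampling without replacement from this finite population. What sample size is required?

For a proportion with margin E = 0.035 at 90% confidence, z = 1.645.
n = p̂(1−p̂)(z/E)² = 0.035 × 0.965 × (1.645/0.035)² = 74.61 — call this n₀.
Finite-population correction with N = 101: n = n₀ / (1 + (n₀−1)/N) = 74.61 / 1.729 = 43.15
Round up: n = 44.

n = 44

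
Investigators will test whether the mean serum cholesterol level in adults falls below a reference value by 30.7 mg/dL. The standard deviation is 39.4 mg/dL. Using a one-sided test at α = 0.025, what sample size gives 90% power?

For a one-sample z-test, n = ((z_α + z_β)·σ/δ)².
z_α = 1.960 (one-sided α = 0.025); z_β = 1.282 (power 90% → β = 0.1).
n = (3.242 × 39.4 / 30.7)² = 17.31
Round up: n = 18.

n = 18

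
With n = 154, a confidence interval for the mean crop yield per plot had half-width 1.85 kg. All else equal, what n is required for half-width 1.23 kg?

Margin of error scales as 1/√n, so n₂ = n₁·(E₁/E₂)².
n₂ = 154 × (1.85/1.23)² = 154 × 2.262 = 348.35
Round up: n₂ = 349.

349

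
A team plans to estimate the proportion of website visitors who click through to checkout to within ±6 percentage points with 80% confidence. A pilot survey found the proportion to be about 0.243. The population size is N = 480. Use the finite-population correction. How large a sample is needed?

72

For a proportion with margin E = 0.06 at 80% confidence, z = 1.282.
n = p̂(1−p̂)(z/E)² = 0.243 × 0.757 × (1.282/0.06)² = 83.98 — call this n₀.
Finite-population correction with N = 480: n = n₀ / (1 + (n₀−1)/N) = 83.98 / 1.173 = 71.59
Round up: n = 72.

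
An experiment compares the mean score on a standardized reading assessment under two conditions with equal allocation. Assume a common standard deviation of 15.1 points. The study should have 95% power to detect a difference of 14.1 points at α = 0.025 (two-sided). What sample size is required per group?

35 per group

For two equal groups, n per group = 2·((z_{α/2} + z_β)·σ/δ)².
z_{α/2} = 2.241; z_β = 1.645 (power 95%).
n = 2 × (3.886 × 15.1 / 14.1)² = 2 × 17.32 = 34.64
Round up: n = 35 per group.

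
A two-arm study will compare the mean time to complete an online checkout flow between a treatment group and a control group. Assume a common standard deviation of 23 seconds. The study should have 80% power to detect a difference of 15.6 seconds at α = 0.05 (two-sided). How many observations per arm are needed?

For two equal groups, n per group = 2·((z_{α/2} + z_β)·σ/δ)².
z_{α/2} = 1.960; z_β = 0.842 (power 80%).
n = 2 × (2.802 × 23 / 15.6)² = 2 × 17.07 = 34.14
Round up: n = 35 per group.

35 per group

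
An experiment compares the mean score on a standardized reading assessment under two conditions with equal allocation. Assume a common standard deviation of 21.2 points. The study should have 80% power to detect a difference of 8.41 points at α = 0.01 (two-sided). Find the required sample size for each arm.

149 per group

For two equal groups, n per group = 2·((z_{α/2} + z_β)·σ/δ)².
z_{α/2} = 2.576; z_β = 0.842 (power 80%).
n = 2 × (3.418 × 21.2 / 8.41)² = 2 × 74.24 = 148.48
Round up: n = 149 per group.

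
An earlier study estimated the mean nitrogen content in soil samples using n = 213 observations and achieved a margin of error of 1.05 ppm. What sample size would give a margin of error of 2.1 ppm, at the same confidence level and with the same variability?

n = 54

Margin of error scales as 1/√n, so n₂ = n₁·(E₁/E₂)².
n₂ = 213 × (1.05/2.1)² = 213 × 0.25 = 53.25
Round up: n₂ = 54.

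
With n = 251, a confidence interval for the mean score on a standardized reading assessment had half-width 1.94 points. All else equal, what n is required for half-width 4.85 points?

n = 41

Margin of error scales as 1/√n, so n₂ = n₁·(E₁/E₂)².
n₂ = 251 × (1.94/4.85)² = 251 × 0.16 = 40.16
Round up: n₂ = 41.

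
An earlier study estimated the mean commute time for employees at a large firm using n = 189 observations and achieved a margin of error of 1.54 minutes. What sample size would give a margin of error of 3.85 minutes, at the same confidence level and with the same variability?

n = 31

Margin of error scales as 1/√n, so n₂ = n₁·(E₁/E₂)².
n₂ = 189 × (1.54/3.85)² = 189 × 0.16 = 30.24
Round up: n₂ = 31.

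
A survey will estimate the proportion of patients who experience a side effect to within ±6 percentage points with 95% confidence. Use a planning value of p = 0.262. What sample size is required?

207

For a proportion with margin E = 0.06 at 95% confidence, z = 1.960.
n = p̂(1−p̂)(z/E)² = 0.262 × 0.738 × (1.960/0.06)² = 206.33
Round up: n = 207.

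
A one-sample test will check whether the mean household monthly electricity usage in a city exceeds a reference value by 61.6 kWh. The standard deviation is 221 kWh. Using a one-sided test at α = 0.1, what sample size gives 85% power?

70

For a one-sample z-test, n = ((z_α + z_β)·σ/δ)².
z_α = 1.282 (one-sided α = 0.1); z_β = 1.036 (power 85% → β = 0.15).
n = (2.318 × 221 / 61.6)² = 69.16
Round up: n = 70.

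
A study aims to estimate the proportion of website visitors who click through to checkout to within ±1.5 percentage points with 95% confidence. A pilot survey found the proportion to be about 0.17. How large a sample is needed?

For a proportion with margin E = 0.015 at 95% confidence, z = 1.960.
n = p̂(1−p̂)(z/E)² = 0.17 × 0.83 × (1.960/0.015)² = 2409.11
Round up: n = 2410.

2410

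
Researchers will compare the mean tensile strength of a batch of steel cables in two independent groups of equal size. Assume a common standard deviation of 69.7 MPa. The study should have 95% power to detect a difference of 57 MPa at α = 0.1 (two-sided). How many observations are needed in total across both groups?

For two equal groups, n per group = 2·((z_{α/2} + z_β)·σ/δ)².
z_{α/2} = 1.645; z_β = 1.645 (power 95%).
n = 2 × (3.290 × 69.7 / 57)² = 2 × 16.18 = 32.36
Round up: n = 33 per group.
Total across both groups: 2 × 33 = 66.

66 total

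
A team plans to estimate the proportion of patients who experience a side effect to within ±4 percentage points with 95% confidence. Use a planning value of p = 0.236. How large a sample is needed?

n = 433

For a proportion with margin E = 0.04 at 95% confidence, z = 1.960.
n = p̂(1−p̂)(z/E)² = 0.236 × 0.764 × (1.960/0.04)² = 432.91
Round up: n = 433.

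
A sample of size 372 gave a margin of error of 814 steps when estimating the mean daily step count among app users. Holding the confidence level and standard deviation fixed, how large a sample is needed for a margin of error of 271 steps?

n = 3357

Margin of error scales as 1/√n, so n₂ = n₁·(E₁/E₂)².
n₂ = 372 × (814/271)² = 372 × 9.022 = 3356.18
Round up: n₂ = 3357.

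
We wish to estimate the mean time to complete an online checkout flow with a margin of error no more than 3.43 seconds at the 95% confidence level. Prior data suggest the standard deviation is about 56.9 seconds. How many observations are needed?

n = 1058

For a mean, the margin of error is E = z·σ/√n, so n = (zσ/E)².
At 95% confidence, z = 1.960.
n = (1.960 × 56.9 / 3.43)² = 1057.18
Round up: n = 1058.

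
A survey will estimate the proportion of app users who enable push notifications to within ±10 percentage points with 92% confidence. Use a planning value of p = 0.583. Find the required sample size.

For a proportion with margin E = 0.1 at 92% confidence, z = 1.751.
n = p̂(1−p̂)(z/E)² = 0.583 × 0.417 × (1.751/0.1)² = 74.54
Round up: n = 75.

75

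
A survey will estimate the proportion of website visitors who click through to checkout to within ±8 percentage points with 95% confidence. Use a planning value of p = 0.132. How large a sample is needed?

69

For a proportion with margin E = 0.08 at 95% confidence, z = 1.960.
n = p̂(1−p̂)(z/E)² = 0.132 × 0.868 × (1.960/0.08)² = 68.77
Round up: n = 69.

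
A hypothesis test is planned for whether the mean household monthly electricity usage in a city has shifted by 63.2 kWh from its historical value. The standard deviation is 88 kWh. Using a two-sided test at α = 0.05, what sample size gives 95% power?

For a one-sample z-test, n = ((z_{α/2} + z_β)·σ/δ)².
z_{α/2} = 1.960 (two-sided α = 0.05); z_β = 1.645 (power 95% → β = 0.05).
n = (3.605 × 88 / 63.2)² = 25.20
Round up: n = 26.

26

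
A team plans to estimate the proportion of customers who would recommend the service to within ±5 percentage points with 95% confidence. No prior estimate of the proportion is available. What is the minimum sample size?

385

For a proportion with margin E = 0.05 at 95% confidence, z = 1.960.
With no prior estimate, use p = 0.5, which maximizes p(1−p) at 0.25.
n = 0.25 × (z/E)² = 0.25 × (1.960/0.05)² = 384.16
Round up: n = 385.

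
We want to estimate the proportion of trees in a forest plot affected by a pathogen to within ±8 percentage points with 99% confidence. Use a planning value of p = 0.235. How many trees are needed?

n = 187

For a proportion with margin E = 0.08 at 99% confidence, z = 2.576.
n = p̂(1−p̂)(z/E)² = 0.235 × 0.765 × (2.576/0.08)² = 186.40
Round up: n = 187.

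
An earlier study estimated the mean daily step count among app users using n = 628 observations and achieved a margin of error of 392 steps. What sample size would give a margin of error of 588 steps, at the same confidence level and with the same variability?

280

Margin of error scales as 1/√n, so n₂ = n₁·(E₁/E₂)².
n₂ = 628 × (392/588)² = 628 × 0.4444 = 279.08
Round up: n₂ = 280.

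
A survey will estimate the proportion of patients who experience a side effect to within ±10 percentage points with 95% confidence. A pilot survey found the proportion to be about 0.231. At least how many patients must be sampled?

For a proportion with margin E = 0.1 at 95% confidence, z = 1.960.
n = p̂(1−p̂)(z/E)² = 0.231 × 0.769 × (1.960/0.1)² = 68.24
Round up: n = 69.

n = 69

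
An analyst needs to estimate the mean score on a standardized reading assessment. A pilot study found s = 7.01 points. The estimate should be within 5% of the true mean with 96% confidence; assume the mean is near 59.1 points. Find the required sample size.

For a mean, the margin of error is E = z·σ/√n, so n = (zσ/E)².
At 96% confidence, z = 2.054.
E = 5% of 59.1 = 2.955 points.
n = (2.054 × 7.01 / 2.955)² = 23.74
Round up: n = 24.

n = 24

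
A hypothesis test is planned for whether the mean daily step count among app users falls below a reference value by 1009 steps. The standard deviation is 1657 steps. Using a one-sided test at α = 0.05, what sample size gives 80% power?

n = 17

For a one-sample z-test, n = ((z_α + z_β)·σ/δ)².
z_α = 1.645 (one-sided α = 0.05); z_β = 0.842 (power 80% → β = 0.2).
n = (2.487 × 1657 / 1009)² = 16.68
Round up: n = 17.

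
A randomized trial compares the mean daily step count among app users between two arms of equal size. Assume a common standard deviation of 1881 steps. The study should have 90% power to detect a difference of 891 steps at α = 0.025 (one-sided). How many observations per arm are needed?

For two equal groups, n per group = 2·((z_α + z_β)·σ/δ)².
z_α = 1.960; z_β = 1.282 (power 90%).
n = 2 × (3.242 × 1881 / 891)² = 2 × 46.84 = 93.68
Round up: n = 94 per group.

94 per group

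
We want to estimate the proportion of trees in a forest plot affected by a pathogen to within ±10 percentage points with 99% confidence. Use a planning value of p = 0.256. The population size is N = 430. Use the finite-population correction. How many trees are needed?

98

For a proportion with margin E = 0.1 at 99% confidence, z = 2.576.
n = p̂(1−p̂)(z/E)² = 0.256 × 0.744 × (2.576/0.1)² = 126.39 — call this n₀.
Finite-population correction with N = 430: n = n₀ / (1 + (n₀−1)/N) = 126.39 / 1.292 = 97.83
Round up: n = 98.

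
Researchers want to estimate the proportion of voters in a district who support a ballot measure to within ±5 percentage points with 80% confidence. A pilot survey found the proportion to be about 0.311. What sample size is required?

141

For a proportion with margin E = 0.05 at 80% confidence, z = 1.282.
n = p̂(1−p̂)(z/E)² = 0.311 × 0.689 × (1.282/0.05)² = 140.87
Round up: n = 141.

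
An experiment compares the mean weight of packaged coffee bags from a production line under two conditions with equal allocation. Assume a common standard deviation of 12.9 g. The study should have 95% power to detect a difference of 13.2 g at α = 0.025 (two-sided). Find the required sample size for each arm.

29 per group

For two equal groups, n per group = 2·((z_{α/2} + z_β)·σ/δ)².
z_{α/2} = 2.241; z_β = 1.645 (power 95%).
n = 2 × (3.886 × 12.9 / 13.2)² = 2 × 14.42 = 28.84
Round up: n = 29 per group.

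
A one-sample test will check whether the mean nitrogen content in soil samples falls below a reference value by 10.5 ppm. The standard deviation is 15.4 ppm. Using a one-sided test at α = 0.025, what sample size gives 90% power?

For a one-sample z-test, n = ((z_α + z_β)·σ/δ)².
z_α = 1.960 (one-sided α = 0.025); z_β = 1.282 (power 90% → β = 0.1).
n = (3.242 × 15.4 / 10.5)² = 22.61
Round up: n = 23.

23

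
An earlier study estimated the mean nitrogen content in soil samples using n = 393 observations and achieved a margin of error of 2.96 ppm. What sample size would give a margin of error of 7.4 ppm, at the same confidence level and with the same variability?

63

Margin of error scales as 1/√n, so n₂ = n₁·(E₁/E₂)².
n₂ = 393 × (2.96/7.4)² = 393 × 0.16 = 62.88
Round up: n₂ = 63.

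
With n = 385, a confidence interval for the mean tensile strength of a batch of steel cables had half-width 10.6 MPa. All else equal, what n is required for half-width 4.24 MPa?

n = 2407

Margin of error scales as 1/√n, so n₂ = n₁·(E₁/E₂)².
n₂ = 385 × (10.6/4.24)² = 385 × 6.25 = 2406.25
Round up: n₂ = 2407.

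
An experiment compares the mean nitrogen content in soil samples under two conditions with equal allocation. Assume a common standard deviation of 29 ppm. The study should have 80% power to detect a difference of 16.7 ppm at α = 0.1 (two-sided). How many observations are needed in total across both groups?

For two equal groups, n per group = 2·((z_{α/2} + z_β)·σ/δ)².
z_{α/2} = 1.645; z_β = 0.842 (power 80%).
n = 2 × (2.487 × 29 / 16.7)² = 2 × 18.65 = 37.30
Round up: n = 38 per group.
Total across both groups: 2 × 38 = 76.

76 total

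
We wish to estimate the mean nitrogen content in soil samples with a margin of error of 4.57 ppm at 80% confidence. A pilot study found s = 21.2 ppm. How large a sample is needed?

For a mean, the margin of error is E = z·σ/√n, so n = (zσ/E)².
At 80% confidence, z = 1.282.
n = (1.282 × 21.2 / 4.57)² = 35.37
Round up: n = 36.

36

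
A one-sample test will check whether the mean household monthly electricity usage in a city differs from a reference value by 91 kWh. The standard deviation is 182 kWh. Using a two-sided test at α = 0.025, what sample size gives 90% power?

50

For a one-sample z-test, n = ((z_{α/2} + z_β)·σ/δ)².
z_{α/2} = 2.241 (two-sided α = 0.025); z_β = 1.282 (power 90% → β = 0.1).
n = (3.523 × 182 / 91)² = 49.65
Round up: n = 50.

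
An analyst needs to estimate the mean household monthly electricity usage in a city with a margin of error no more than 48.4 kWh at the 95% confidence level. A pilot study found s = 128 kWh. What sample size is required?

27

For a mean, the margin of error is E = z·σ/√n, so n = (zσ/E)².
At 95% confidence, z = 1.960.
n = (1.960 × 128 / 48.4)² = 26.87
Round up: n = 27.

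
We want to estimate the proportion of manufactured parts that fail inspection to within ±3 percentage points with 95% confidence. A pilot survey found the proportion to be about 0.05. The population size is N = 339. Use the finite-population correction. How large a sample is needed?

128

For a proportion with margin E = 0.03 at 95% confidence, z = 1.960.
n = p̂(1−p̂)(z/E)² = 0.05 × 0.95 × (1.960/0.03)² = 202.75 — call this n₀.
Finite-population correction with N = 339: n = n₀ / (1 + (n₀−1)/N) = 202.75 / 1.595 = 127.12
Round up: n = 128.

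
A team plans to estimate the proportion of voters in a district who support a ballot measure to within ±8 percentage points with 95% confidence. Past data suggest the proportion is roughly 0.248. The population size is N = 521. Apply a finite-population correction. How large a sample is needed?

For a proportion with margin E = 0.08 at 95% confidence, z = 1.960.
n = p̂(1−p̂)(z/E)² = 0.248 × 0.752 × (1.960/0.08)² = 111.94 — call this n₀.
Finite-population correction with N = 521: n = n₀ / (1 + (n₀−1)/N) = 111.94 / 1.213 = 92.28
Round up: n = 93.

93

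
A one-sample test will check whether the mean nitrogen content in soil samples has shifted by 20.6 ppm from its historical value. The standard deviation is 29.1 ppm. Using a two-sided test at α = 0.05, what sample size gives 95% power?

26

For a one-sample z-test, n = ((z_{α/2} + z_β)·σ/δ)².
z_{α/2} = 1.960 (two-sided α = 0.05); z_β = 1.645 (power 95% → β = 0.05).
n = (3.605 × 29.1 / 20.6)² = 25.93
Round up: n = 26.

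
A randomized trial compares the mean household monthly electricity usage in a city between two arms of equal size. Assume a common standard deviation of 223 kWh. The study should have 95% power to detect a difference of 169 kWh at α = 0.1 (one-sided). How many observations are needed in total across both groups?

60 total

For two equal groups, n per group = 2·((z_α + z_β)·σ/δ)².
z_α = 1.282; z_β = 1.645 (power 95%).
n = 2 × (2.927 × 223 / 169)² = 2 × 14.92 = 29.84
Round up: n = 30 per group.
Total across both groups: 2 × 30 = 60.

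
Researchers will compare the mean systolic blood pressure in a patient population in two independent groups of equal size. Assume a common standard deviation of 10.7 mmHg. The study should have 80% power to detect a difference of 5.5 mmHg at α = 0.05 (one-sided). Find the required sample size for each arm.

47 per group

For two equal groups, n per group = 2·((z_α + z_β)·σ/δ)².
z_α = 1.645; z_β = 0.842 (power 80%).
n = 2 × (2.487 × 10.7 / 5.5)² = 2 × 23.41 = 46.82
Round up: n = 47 per group.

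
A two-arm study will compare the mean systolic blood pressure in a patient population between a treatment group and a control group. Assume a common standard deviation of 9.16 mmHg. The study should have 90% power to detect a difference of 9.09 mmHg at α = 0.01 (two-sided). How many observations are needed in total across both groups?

62 total

For two equal groups, n per group = 2·((z_{α/2} + z_β)·σ/δ)².
z_{α/2} = 2.576; z_β = 1.282 (power 90%).
n = 2 × (3.858 × 9.16 / 9.09)² = 2 × 15.11 = 30.22
Round up: n = 31 per group.
Total across both groups: 2 × 31 = 62.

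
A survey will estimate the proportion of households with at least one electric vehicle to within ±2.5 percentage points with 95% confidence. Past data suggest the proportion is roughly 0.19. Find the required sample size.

For a proportion with margin E = 0.025 at 95% confidence, z = 1.960.
n = p̂(1−p̂)(z/E)² = 0.19 × 0.81 × (1.960/0.025)² = 945.96
Round up: n = 946.

946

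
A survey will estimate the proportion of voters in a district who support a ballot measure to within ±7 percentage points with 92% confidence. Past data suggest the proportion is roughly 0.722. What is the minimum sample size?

For a proportion with margin E = 0.07 at 92% confidence, z = 1.751.
n = p̂(1−p̂)(z/E)² = 0.722 × 0.278 × (1.751/0.07)² = 125.59
Round up: n = 126.

126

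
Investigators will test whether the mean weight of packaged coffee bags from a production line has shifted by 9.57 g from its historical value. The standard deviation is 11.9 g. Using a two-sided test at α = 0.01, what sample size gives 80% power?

For a one-sample z-test, n = ((z_{α/2} + z_β)·σ/δ)².
z_{α/2} = 2.576 (two-sided α = 0.01); z_β = 0.842 (power 80% → β = 0.2).
n = (3.418 × 11.9 / 9.57)² = 18.06
Round up: n = 19.

19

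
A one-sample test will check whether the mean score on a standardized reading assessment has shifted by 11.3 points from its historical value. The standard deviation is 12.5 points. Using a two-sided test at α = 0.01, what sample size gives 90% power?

For a one-sample z-test, n = ((z_{α/2} + z_β)·σ/δ)².
z_{α/2} = 2.576 (two-sided α = 0.01); z_β = 1.282 (power 90% → β = 0.1).
n = (3.858 × 12.5 / 11.3)² = 18.21
Round up: n = 19.

19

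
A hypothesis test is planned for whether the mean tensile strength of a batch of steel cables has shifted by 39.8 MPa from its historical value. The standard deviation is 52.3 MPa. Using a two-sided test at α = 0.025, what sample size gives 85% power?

For a one-sample z-test, n = ((z_{α/2} + z_β)·σ/δ)².
z_{α/2} = 2.241 (two-sided α = 0.025); z_β = 1.036 (power 85% → β = 0.15).
n = (3.277 × 52.3 / 39.8)² = 18.54
Round up: n = 19.

n = 19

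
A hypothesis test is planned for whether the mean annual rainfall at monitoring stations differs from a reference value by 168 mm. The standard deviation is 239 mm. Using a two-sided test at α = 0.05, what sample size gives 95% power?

n = 27

For a one-sample z-test, n = ((z_{α/2} + z_β)·σ/δ)².
z_{α/2} = 1.960 (two-sided α = 0.05); z_β = 1.645 (power 95% → β = 0.05).
n = (3.605 × 239 / 168)² = 26.30
Round up: n = 27.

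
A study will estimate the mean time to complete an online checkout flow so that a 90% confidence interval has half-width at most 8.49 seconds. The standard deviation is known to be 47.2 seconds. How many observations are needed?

84

For a mean, the margin of error is E = z·σ/√n, so n = (zσ/E)².
At 90% confidence, z = 1.645.
n = (1.645 × 47.2 / 8.49)² = 83.64
Round up: n = 84.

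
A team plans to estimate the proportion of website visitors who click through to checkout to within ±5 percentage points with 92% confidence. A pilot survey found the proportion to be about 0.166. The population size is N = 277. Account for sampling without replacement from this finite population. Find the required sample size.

n = 106

For a proportion with margin E = 0.05 at 92% confidence, z = 1.751.
n = p̂(1−p̂)(z/E)² = 0.166 × 0.834 × (1.751/0.05)² = 169.79 — call this n₀.
Finite-population correction with N = 277: n = n₀ / (1 + (n₀−1)/N) = 169.79 / 1.609 = 105.53
Round up: n = 106.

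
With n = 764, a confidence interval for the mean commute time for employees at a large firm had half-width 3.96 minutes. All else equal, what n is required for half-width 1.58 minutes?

Margin of error scales as 1/√n, so n₂ = n₁·(E₁/E₂)².
n₂ = 764 × (3.96/1.58)² = 764 × 6.282 = 4799.45
Round up: n₂ = 4800.

4800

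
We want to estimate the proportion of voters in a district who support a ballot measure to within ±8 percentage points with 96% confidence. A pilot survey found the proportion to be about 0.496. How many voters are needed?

165

For a proportion with margin E = 0.08 at 96% confidence, z = 2.054.
n = p̂(1−p̂)(z/E)² = 0.496 × 0.504 × (2.054/0.08)² = 164.79
Round up: n = 165.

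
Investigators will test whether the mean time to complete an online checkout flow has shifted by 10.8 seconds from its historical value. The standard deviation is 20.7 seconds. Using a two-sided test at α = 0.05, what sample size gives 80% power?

n = 29

For a one-sample z-test, n = ((z_{α/2} + z_β)·σ/δ)².
z_{α/2} = 1.960 (two-sided α = 0.05); z_β = 0.842 (power 80% → β = 0.2).
n = (2.802 × 20.7 / 10.8)² = 28.84
Round up: n = 29.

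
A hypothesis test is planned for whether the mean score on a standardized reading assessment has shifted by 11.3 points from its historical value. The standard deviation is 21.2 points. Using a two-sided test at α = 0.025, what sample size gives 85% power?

38

For a one-sample z-test, n = ((z_{α/2} + z_β)·σ/δ)².
z_{α/2} = 2.241 (two-sided α = 0.025); z_β = 1.036 (power 85% → β = 0.15).
n = (3.277 × 21.2 / 11.3)² = 37.80
Round up: n = 38.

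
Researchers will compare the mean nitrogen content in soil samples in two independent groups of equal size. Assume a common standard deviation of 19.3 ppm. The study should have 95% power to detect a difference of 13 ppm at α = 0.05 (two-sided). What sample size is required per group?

For two equal groups, n per group = 2·((z_{α/2} + z_β)·σ/δ)².
z_{α/2} = 1.960; z_β = 1.645 (power 95%).
n = 2 × (3.605 × 19.3 / 13)² = 2 × 28.64 = 57.28
Round up: n = 58 per group.

58 per group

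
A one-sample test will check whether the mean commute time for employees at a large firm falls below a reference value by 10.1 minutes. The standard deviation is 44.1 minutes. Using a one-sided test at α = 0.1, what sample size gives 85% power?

103

For a one-sample z-test, n = ((z_α + z_β)·σ/δ)².
z_α = 1.282 (one-sided α = 0.1); z_β = 1.036 (power 85% → β = 0.15).
n = (2.318 × 44.1 / 10.1)² = 102.44
Round up: n = 103.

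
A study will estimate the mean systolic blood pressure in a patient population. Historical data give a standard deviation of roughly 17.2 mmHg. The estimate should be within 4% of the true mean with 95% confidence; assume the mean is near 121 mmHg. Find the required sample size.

49

For a mean, the margin of error is E = z·σ/√n, so n = (zσ/E)².
At 95% confidence, z = 1.960.
E = 4% of 121 = 4.84 mmHg.
n = (1.960 × 17.2 / 4.84)² = 48.52
Round up: n = 49.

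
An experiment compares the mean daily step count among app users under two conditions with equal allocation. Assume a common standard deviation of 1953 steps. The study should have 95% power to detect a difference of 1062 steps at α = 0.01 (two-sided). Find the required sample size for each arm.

For two equal groups, n per group = 2·((z_{α/2} + z_β)·σ/δ)².
z_{α/2} = 2.576; z_β = 1.645 (power 95%).
n = 2 × (4.221 × 1953 / 1062)² = 2 × 60.25 = 120.50
Round up: n = 121 per group.

121 per group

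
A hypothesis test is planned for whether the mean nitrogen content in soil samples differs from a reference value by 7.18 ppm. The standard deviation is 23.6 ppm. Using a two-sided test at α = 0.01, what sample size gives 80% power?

For a one-sample z-test, n = ((z_{α/2} + z_β)·σ/δ)².
z_{α/2} = 2.576 (two-sided α = 0.01); z_β = 0.842 (power 80% → β = 0.2).
n = (3.418 × 23.6 / 7.18)² = 126.22
Round up: n = 127.

127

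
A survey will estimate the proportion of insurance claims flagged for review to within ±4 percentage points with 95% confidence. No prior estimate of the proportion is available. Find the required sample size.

For a proportion with margin E = 0.04 at 95% confidence, z = 1.960.
With no prior estimate, use p = 0.5, which maximizes p(1−p) at 0.25.
n = 0.25 × (z/E)² = 0.25 × (1.960/0.04)² = 600.25
Round up: n = 601.

n = 601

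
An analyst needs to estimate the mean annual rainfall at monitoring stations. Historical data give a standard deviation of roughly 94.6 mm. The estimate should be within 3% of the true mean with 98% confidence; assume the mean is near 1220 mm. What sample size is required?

For a mean, the margin of error is E = z·σ/√n, so n = (zσ/E)².
At 98% confidence, z = 2.326.
E = 3% of 1220 = 36.6 mm.
n = (2.326 × 94.6 / 36.6)² = 36.14
Round up: n = 37.

37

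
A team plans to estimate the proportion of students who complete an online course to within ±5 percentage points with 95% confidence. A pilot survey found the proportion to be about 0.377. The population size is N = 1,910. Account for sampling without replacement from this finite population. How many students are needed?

For a proportion with margin E = 0.05 at 95% confidence, z = 1.960.
n = p̂(1−p̂)(z/E)² = 0.377 × 0.623 × (1.960/0.05)² = 360.91 — call this n₀.
Finite-population correction with N = 1,910: n = n₀ / (1 + (n₀−1)/N) = 360.91 / 1.188 = 303.80
Round up: n = 304.

304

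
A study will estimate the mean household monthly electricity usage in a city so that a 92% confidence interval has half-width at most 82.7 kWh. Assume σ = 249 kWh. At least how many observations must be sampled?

28

For a mean, the margin of error is E = z·σ/√n, so n = (zσ/E)².
At 92% confidence, z = 1.751.
n = (1.751 × 249 / 82.7)² = 27.79
Round up: n = 28.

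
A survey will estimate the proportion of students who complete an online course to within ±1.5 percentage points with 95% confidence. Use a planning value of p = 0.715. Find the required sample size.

For a proportion with margin E = 0.015 at 95% confidence, z = 1.960.
n = p̂(1−p̂)(z/E)² = 0.715 × 0.285 × (1.960/0.015)² = 3479.21
Round up: n = 3480.

n = 3480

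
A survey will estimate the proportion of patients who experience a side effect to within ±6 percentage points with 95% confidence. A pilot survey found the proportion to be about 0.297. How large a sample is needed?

For a proportion with margin E = 0.06 at 95% confidence, z = 1.960.
n = p̂(1−p̂)(z/E)² = 0.297 × 0.703 × (1.960/0.06)² = 222.80
Round up: n = 223.

223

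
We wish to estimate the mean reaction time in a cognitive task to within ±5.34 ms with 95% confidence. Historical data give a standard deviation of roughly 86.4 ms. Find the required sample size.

For a mean, the margin of error is E = z·σ/√n, so n = (zσ/E)².
At 95% confidence, z = 1.960.
n = (1.960 × 86.4 / 5.34)² = 1005.67
Round up: n = 1006.

1006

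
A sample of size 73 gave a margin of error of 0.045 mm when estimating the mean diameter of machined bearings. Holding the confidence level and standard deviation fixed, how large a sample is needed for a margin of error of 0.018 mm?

Margin of error scales as 1/√n, so n₂ = n₁·(E₁/E₂)².
n₂ = 73 × (0.045/0.018)² = 73 × 6.25 = 456.25
Round up: n₂ = 457.

457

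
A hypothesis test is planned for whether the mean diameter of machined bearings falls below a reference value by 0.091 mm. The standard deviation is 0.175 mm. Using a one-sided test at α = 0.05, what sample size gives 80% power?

For a one-sample z-test, n = ((z_α + z_β)·σ/δ)².
z_α = 1.645 (one-sided α = 0.05); z_β = 0.842 (power 80% → β = 0.2).
n = (2.487 × 0.175 / 0.091)² = 22.87
Round up: n = 23.

23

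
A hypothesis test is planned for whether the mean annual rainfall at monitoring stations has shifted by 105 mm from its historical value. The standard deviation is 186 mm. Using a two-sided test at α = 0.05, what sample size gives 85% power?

For a one-sample z-test, n = ((z_{α/2} + z_β)·σ/δ)².
z_{α/2} = 1.960 (two-sided α = 0.05); z_β = 1.036 (power 85% → β = 0.15).
n = (2.996 × 186 / 105)² = 28.17
Round up: n = 29.

29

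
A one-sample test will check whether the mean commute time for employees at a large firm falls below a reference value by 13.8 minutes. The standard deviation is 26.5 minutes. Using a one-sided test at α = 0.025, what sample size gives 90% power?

For a one-sample z-test, n = ((z_α + z_β)·σ/δ)².
z_α = 1.960 (one-sided α = 0.025); z_β = 1.282 (power 90% → β = 0.1).
n = (3.242 × 26.5 / 13.8)² = 38.76
Round up: n = 39.

39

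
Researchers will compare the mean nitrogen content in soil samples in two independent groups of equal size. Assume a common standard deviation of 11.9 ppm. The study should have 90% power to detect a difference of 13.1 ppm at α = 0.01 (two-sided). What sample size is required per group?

25 per group

For two equal groups, n per group = 2·((z_{α/2} + z_β)·σ/δ)².
z_{α/2} = 2.576; z_β = 1.282 (power 90%).
n = 2 × (3.858 × 11.9 / 13.1)² = 2 × 12.28 = 24.56
Round up: n = 25 per group.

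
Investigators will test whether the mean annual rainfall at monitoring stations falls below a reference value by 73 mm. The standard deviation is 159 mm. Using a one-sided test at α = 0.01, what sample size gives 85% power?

54

For a one-sample z-test, n = ((z_α + z_β)·σ/δ)².
z_α = 2.326 (one-sided α = 0.01); z_β = 1.036 (power 85% → β = 0.15).
n = (3.362 × 159 / 73)² = 53.62
Round up: n = 54.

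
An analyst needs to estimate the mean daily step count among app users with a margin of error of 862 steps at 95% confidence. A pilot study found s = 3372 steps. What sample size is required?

n = 59

For a mean, the margin of error is E = z·σ/√n, so n = (zσ/E)².
At 95% confidence, z = 1.960.
n = (1.960 × 3372 / 862)² = 58.79
Round up: n = 59.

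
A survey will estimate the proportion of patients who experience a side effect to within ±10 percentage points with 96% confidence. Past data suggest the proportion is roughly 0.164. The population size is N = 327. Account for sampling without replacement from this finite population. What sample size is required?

For a proportion with margin E = 0.1 at 96% confidence, z = 2.054.
n = p̂(1−p̂)(z/E)² = 0.164 × 0.836 × (2.054/0.1)² = 57.84 — call this n₀.
Finite-population correction with N = 327: n = n₀ / (1 + (n₀−1)/N) = 57.84 / 1.174 = 49.27
Round up: n = 50.

50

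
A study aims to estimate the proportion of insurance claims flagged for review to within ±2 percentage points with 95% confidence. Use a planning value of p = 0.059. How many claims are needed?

534

For a proportion with margin E = 0.02 at 95% confidence, z = 1.960.
n = p̂(1−p̂)(z/E)² = 0.059 × 0.941 × (1.960/0.02)² = 533.20
Round up: n = 534.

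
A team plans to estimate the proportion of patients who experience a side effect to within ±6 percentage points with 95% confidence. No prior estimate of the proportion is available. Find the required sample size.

For a proportion with margin E = 0.06 at 95% confidence, z = 1.960.
With no prior estimate, use p = 0.5, which maximizes p(1−p) at 0.25.
n = 0.25 × (z/E)² = 0.25 × (1.960/0.06)² = 266.78
Round up: n = 267.

n = 267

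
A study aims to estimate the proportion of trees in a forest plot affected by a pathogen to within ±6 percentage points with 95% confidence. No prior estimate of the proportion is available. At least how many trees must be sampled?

For a proportion with margin E = 0.06 at 95% confidence, z = 1.960.
With no prior estimate, use p = 0.5, which maximizes p(1−p) at 0.25.
n = 0.25 × (z/E)² = 0.25 × (1.960/0.06)² = 266.78
Round up: n = 267.

n = 267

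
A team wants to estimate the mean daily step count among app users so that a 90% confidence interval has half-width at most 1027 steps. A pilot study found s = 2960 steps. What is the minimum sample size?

23

For a mean, the margin of error is E = z·σ/√n, so n = (zσ/E)².
At 90% confidence, z = 1.645.
n = (1.645 × 2960 / 1027)² = 22.48
Round up: n = 23.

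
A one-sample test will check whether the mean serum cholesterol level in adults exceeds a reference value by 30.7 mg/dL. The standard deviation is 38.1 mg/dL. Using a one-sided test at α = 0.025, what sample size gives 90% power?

For a one-sample z-test, n = ((z_α + z_β)·σ/δ)².
z_α = 1.960 (one-sided α = 0.025); z_β = 1.282 (power 90% → β = 0.1).
n = (3.242 × 38.1 / 30.7)² = 16.19
Round up: n = 17.

n = 17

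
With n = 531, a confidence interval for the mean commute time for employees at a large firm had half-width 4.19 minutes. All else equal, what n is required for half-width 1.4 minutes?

Margin of error scales as 1/√n, so n₂ = n₁·(E₁/E₂)².
n₂ = 531 × (4.19/1.4)² = 531 × 8.957 = 4756.17
Round up: n₂ = 4757.

n = 4757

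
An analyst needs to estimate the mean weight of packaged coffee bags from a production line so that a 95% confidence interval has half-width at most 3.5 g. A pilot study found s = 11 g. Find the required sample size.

For a mean, the margin of error is E = z·σ/√n, so n = (zσ/E)².
At 95% confidence, z = 1.960.
n = (1.960 × 11 / 3.5)² = 37.95
Round up: n = 38.

38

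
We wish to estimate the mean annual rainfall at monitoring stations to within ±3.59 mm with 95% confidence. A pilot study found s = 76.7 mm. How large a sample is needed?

For a mean, the margin of error is E = z·σ/√n, so n = (zσ/E)².
At 95% confidence, z = 1.960.
n = (1.960 × 76.7 / 3.59)² = 1753.53
Round up: n = 1754.

n = 1754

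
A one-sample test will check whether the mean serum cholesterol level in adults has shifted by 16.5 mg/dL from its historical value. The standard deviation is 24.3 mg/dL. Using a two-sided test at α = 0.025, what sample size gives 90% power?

For a one-sample z-test, n = ((z_{α/2} + z_β)·σ/δ)².
z_{α/2} = 2.241 (two-sided α = 0.025); z_β = 1.282 (power 90% → β = 0.1).
n = (3.523 × 24.3 / 16.5)² = 26.92
Round up: n = 27.

27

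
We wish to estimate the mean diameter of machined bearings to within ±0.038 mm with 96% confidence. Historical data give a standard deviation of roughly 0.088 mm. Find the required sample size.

For a mean, the margin of error is E = z·σ/√n, so n = (zσ/E)².
At 96% confidence, z = 2.054.
n = (2.054 × 0.088 / 0.038)² = 22.63
Round up: n = 23.

23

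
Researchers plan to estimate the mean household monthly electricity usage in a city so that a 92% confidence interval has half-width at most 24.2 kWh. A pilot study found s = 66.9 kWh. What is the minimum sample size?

For a mean, the margin of error is E = z·σ/√n, so n = (zσ/E)².
At 92% confidence, z = 1.751.
n = (1.751 × 66.9 / 24.2)² = 23.43
Round up: n = 24.

24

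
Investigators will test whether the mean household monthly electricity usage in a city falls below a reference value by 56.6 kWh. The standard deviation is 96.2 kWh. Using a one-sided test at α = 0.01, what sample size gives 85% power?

33

For a one-sample z-test, n = ((z_α + z_β)·σ/δ)².
z_α = 2.326 (one-sided α = 0.01); z_β = 1.036 (power 85% → β = 0.15).
n = (3.362 × 96.2 / 56.6)² = 32.65
Round up: n = 33.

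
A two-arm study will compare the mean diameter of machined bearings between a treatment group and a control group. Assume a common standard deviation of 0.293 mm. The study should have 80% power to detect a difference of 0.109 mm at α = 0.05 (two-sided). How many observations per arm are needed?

For two equal groups, n per group = 2·((z_{α/2} + z_β)·σ/δ)².
z_{α/2} = 1.960; z_β = 0.842 (power 80%).
n = 2 × (2.802 × 0.293 / 0.109)² = 2 × 56.73 = 113.46
Round up: n = 114 per group.

114 per group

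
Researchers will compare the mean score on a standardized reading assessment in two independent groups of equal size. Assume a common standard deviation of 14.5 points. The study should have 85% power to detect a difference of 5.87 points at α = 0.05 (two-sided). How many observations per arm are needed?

For two equal groups, n per group = 2·((z_{α/2} + z_β)·σ/δ)².
z_{α/2} = 1.960; z_β = 1.036 (power 85%).
n = 2 × (2.996 × 14.5 / 5.87)² = 2 × 54.77 = 109.54
Round up: n = 110 per group.

110 per group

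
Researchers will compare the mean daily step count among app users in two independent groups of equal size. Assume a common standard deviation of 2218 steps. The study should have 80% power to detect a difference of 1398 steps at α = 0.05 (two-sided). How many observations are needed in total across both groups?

80 total

For two equal groups, n per group = 2·((z_{α/2} + z_β)·σ/δ)².
z_{α/2} = 1.960; z_β = 0.842 (power 80%).
n = 2 × (2.802 × 2218 / 1398)² = 2 × 19.76 = 39.52
Round up: n = 40 per group.
Total across both groups: 2 × 40 = 80.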